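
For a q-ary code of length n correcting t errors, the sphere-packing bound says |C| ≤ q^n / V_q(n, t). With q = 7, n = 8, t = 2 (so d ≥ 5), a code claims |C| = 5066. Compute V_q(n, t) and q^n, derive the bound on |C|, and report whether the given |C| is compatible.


V_q(n, t) = 1057, q^n = 5764801, Hamming bound = 5453, |C| = 5066 ≤ bound (satisfied).

Step 1: Compute V_q(n, t) = Σ_{j=0}^2 C(n, j) (q−1)^j.
  j = 0: C(8,0)·(6)^0 = 1·1 = 1.
  j = 1: C(8,1)·(6)^1 = 8·6 = 48.
  j = 2: C(8,2)·(6)^2 = 28·36 = 1008.
  V_q(n, t) = 1 + 48 + 1008 = 1057.
Step 2: q^n = 7^8 = 5764801.
Step 3: Hamming bound ⌊q^n / V_q(n,t)⌋ = ⌊5764801/1057⌋ = 5453.
Step 4: Compare |C| = 5066 to 5453: satisfied.
The claimed |C| lies below the Hamming bound.


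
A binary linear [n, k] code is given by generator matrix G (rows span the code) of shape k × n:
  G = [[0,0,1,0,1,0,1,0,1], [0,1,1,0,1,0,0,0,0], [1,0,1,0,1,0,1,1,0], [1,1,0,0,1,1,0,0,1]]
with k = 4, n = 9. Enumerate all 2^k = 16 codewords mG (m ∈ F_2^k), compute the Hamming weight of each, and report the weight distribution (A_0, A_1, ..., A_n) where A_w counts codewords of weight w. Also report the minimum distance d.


Weight distribution: A_0 = 1, A_3 = 4, A_4 = 5, A_5 = 4, A_6 = 2. Minimum distance d = 3.

Enumerate all 2^4 = 16 messages m ∈ F_2^4.
For each, compute codeword c = mG in F_2^9, then tally its weight.
  m = 0000 → c = 000000000, weight = 0.
  m = 1000 → c = 001010101, weight = 4.
  m = 0100 → c = 011010000, weight = 3.
  m = 1100 → c = 010000101, weight = 3.
  m = 0010 → c = 101010110, weight = 5.
  m = 1010 → c = 100000011, weight = 3.
  m = 0110 → c = 110000110, weight = 4.
  m = 1110 → c = 111010011, weight = 6.
  m = 0001 → c = 110011001, weight = 5.
  m = 1001 → c = 111001100, weight = 5.
  m = 0101 → c = 101001001, weight = 4.
  m = 1101 → c = 100011100, weight = 4.
  m = 0011 → c = 011001111, weight = 6.
  m = 1011 → c = 010011010, weight = 4.
  m = 0111 → c = 000011111, weight = 5.
  m = 1111 → c = 001001010, weight = 3.
Tally weights:
  weight 0: 1 codewords.
  weight 3: 4 codewords.
  weight 4: 5 codewords.
  weight 5: 4 codewords.
  weight 6: 2 codewords.
Minimum distance d = smallest w > 0 with A_w > 0 = 3.
Sanity: Σ A_w = 16 = 2^4 = 16 ✓.


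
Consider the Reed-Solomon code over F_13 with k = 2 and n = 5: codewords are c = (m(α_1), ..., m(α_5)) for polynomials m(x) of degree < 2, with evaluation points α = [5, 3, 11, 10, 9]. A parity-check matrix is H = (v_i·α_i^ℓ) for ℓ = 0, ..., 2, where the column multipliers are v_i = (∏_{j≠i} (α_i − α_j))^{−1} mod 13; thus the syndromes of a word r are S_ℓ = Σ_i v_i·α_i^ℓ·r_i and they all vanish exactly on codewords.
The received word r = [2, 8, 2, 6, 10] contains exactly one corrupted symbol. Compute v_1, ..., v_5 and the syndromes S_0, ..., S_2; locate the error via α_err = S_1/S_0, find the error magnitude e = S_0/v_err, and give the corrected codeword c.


S = (4, 7, 9), error at position 1, error magnitude e = 2, c = [0, 8, 2, 6, 10].

Step 1: column multipliers v_i = (∏_{j≠i}(α_i − α_j))^{−1} mod 13.
  i = 1 (α = 5): (5−3)(5−11)(5−10)(5−9) = 2·(−6)·(−5)·(−4) = −240 ≡ 7, so v_1 = 7^{−1} = 2 (mod 13).
  i = 2 (α = 3): (3−5)(3−11)(3−10)(3−9) = (−2)·(−8)·(−7)·(−6) = 672 ≡ 9, so v_2 = 9^{−1} = 3 (mod 13).
  i = 3 (α = 11): (11−5)(11−3)(11−10)(11−9) = 6·8·1·2 = 96 ≡ 5, so v_3 = 5^{−1} = 8 (mod 13).
  i = 4 (α = 10): (10−5)(10−3)(10−11)(10−9) = 5·7·(−1)·1 = −35 ≡ 4, so v_4 = 4^{−1} = 10 (mod 13).
  i = 5 (α = 9): (9−5)(9−3)(9−11)(9−10) = 4·6·(−2)·(−1) = 48 ≡ 9, so v_5 = 9^{−1} = 3 (mod 13).
  v = [2, 3, 8, 10, 3].
Step 2: syndromes of r = [2, 8, 2, 6, 10] (all sums mod 13).
  S_0 = Σ v_i r_i = 2·2 + 3·8 + 8·2 + 10·6 + 3·10 = 134 ≡ 4.
  S_1 = Σ v_i α_i r_i = 2·5·2 + 3·3·8 + 8·11·2 + 10·10·6 + 3·9·10 = 1138 ≡ 7.
  α_i^2 mod 13 = [12, 9, 4, 9, 3].
  S_2 = Σ v_i α_i^2 r_i = 2·12·2 + 3·9·8 + 8·4·2 + 10·9·6 + 3·3·10 = 958 ≡ 9.
  S = (4, 7, 9) ≠ 0, so r is not a codeword (an error is present).
Step 3: locate the error. For a single error e at position i, S_ℓ = v_i·e·α_i^ℓ, so α_err = S_1/S_0.
  S_0^{−1} = 4^{−1} = 10 (mod 13), so α_err = 7·10 = 70 ≡ 5 = α_1. Error position i = 1.
  Consistency check: S_2/S_1 = 9·2 = 18 ≡ 5 = α_err ✓ (single-error assumption holds).
Step 4: error magnitude e = S_0/v_1 = S_0·∏_{j≠1}(α_1 − α_j) = 4·7 = 28 ≡ 2 (mod 13).
Step 5: correct position 1: c_1 = r_1 − e = 2 − 2 ≡ 0 (mod 13). Hence c = [0, 8, 2, 6, 10].
  Check: interpolating c through the α_i gives m(x) = 7 + 9·x (degree < 2) with m(α_i) = c_i for every i, so c is indeed a codeword.


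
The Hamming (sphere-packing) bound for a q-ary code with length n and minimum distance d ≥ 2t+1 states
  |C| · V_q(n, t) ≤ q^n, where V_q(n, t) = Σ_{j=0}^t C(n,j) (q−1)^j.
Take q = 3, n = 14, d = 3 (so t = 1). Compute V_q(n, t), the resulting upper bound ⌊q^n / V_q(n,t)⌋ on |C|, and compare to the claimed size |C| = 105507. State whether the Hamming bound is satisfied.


V_q(n, t) = 29, q^n = 4782969, Hamming bound = 164929, |C| = 105507 ≤ bound (satisfied).

Step 1: Compute V_q(n, t) = Σ_{j=0}^1 C(n, j) (q−1)^j.
  j = 0: C(14,0)·(2)^0 = 1·1 = 1.
  j = 1: C(14,1)·(2)^1 = 14·2 = 28.
  V_q(n, t) = 1 + 28 = 29.
Step 2: q^n = 3^14 = 4782969.
Step 3: Hamming bound ⌊q^n / V_q(n,t)⌋ = ⌊4782969/29⌋ = 164929.
Step 4: Compare |C| = 105507 to 164929: satisfied.
The claimed |C| lies below the Hamming bound.


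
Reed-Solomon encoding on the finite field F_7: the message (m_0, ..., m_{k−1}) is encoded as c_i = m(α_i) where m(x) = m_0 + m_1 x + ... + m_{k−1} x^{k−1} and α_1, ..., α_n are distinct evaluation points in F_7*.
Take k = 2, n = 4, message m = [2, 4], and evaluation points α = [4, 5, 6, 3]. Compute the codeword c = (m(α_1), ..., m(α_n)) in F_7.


c = [4, 1, 5, 0]

Message polynomial: m(x) = 2 + 4·x (mod 7).
For each evaluation point α_i, compute m(α_i) mod 7:
  α_1 = 4: Horner steps 4 → 4, so m(4) = 4.
  α_2 = 5: Horner steps 4 → 1, so m(5) = 1.
  α_3 = 6: Horner steps 4 → 5, so m(6) = 5.
  α_4 = 3: Horner steps 4 → 0, so m(3) = 0.
Codeword c = [4, 1, 5, 0] ∈ F_7^4.


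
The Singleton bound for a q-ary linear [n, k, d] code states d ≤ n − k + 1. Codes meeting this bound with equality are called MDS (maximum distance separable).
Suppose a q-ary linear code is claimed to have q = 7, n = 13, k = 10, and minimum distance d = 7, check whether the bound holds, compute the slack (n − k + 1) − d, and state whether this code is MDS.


Singleton RHS = n − k + 1 = 4, slack = -3, bound violated (no such code; not MDS).

Singleton bound: d ≤ n − k + 1.
Here n = 13, k = 10, so n − k + 1 = 4.
Given d = 7, check d ≤ 4: NO.
Slack = (n − k + 1) − d = -3.
The slack is negative: d = 7 exceeds n − k + 1 = 4 by 3, so the Singleton bound is violated and no linear [13, 10, 7]_7 code can exist. In particular it is not MDS (MDS requires d = n − k + 1 exactly).
Description: the claimed parameters are [13, 10, 7]_7; such a code would be impossible (violates the Singleton bound).


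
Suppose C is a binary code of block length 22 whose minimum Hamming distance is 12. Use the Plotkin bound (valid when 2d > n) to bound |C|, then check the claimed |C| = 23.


Plotkin bound M ≤ 12; given |C| = 23 > bound (violated).

Check applicability: 2d = 24, n = 22.
2d − n = 2 > 0, so Plotkin applies.
Compute d/(2d−n) = 12/2 ≈ 6.0000.
⌊d/(2d−n)⌋ = 6.
Plotkin bound: M ≤ 2·6 = 12.
Given |C| = 23, check: VIOLATED.
This |C| is above the Plotkin bound, so no binary code with n = 22, d = 12 and 23 codewords exists.


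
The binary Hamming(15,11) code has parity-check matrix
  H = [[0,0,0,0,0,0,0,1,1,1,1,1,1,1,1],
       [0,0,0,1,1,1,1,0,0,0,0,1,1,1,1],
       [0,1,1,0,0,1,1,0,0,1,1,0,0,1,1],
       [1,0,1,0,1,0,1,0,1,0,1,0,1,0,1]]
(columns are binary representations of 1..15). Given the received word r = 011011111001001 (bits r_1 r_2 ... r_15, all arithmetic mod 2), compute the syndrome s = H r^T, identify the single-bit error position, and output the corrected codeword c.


s = (0, 1, 1, 1)^T, error position = 7, corrected codeword c = 011011011001001

Compute s = H r^T mod 2 one row at a time:
  s_1 = 1 + 1 + 0 + 0 + 1 + 0 + 0 + 1 = 4 ≡ 0 (mod 2).
  s_2 = 0 + 1 + 1 + 1 + 1 + 0 + 0 + 1 = 5 ≡ 1 (mod 2).
  s_3 = 1 + 1 + 1 + 1 + 0 + 0 + 0 + 1 = 5 ≡ 1 (mod 2).
  s_4 = 0 + 1 + 1 + 1 + 1 + 0 + 0 + 1 = 5 ≡ 1 (mod 2).
s = (0, 1, 1, 1)^T — this equals column 7 of H (binary 0111), so error is at position 7.
Correct: flip bit 7 of r = 011011111001001 to get c = 011011011001001.


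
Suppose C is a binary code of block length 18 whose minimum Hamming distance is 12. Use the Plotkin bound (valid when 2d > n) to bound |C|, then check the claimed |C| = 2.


Plotkin bound M ≤ 4; given |C| = 2 ≤ bound (satisfied).

Check applicability: 2d = 24, n = 18.
2d − n = 6 > 0, so Plotkin applies.
Compute d/(2d−n) = 12/6 ≈ 2.0000.
⌊d/(2d−n)⌋ = 2.
Plotkin bound: M ≤ 2·2 = 4.
Given |C| = 2, check: satisfied.
This |C| is below the Plotkin bound.


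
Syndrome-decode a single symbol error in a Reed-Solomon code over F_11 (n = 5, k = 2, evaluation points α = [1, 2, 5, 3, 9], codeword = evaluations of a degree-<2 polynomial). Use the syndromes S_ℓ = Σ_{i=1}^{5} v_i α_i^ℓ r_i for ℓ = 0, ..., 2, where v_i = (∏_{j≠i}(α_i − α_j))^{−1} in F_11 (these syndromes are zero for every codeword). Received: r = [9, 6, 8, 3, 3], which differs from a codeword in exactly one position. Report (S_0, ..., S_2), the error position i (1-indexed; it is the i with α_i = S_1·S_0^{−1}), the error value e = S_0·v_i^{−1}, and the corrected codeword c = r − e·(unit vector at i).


S = (9, 4, 3), error at position 5, error magnitude e = 7, c = [9, 6, 8, 3, 7].

Step 1: column multipliers v_i = (∏_{j≠i}(α_i − α_j))^{−1} mod 11.
  i = 1 (α = 1): (1−2)(1−5)(1−3)(1−9) = (−1)·(−4)·(−2)·(−8) = 64 ≡ 9, so v_1 = 9^{−1} = 5 (mod 11).
  i = 2 (α = 2): (2−1)(2−5)(2−3)(2−9) = 1·(−3)·(−1)·(−7) = −21 ≡ 1, so v_2 = 1^{−1} = 1 (mod 11).
  i = 3 (α = 5): (5−1)(5−2)(5−3)(5−9) = 4·3·2·(−4) = −96 ≡ 3, so v_3 = 3^{−1} = 4 (mod 11).
  i = 4 (α = 3): (3−1)(3−2)(3−5)(3−9) = 2·1·(−2)·(−6) = 24 ≡ 2, so v_4 = 2^{−1} = 6 (mod 11).
  i = 5 (α = 9): (9−1)(9−2)(9−5)(9−3) = 8·7·4·6 = 1344 ≡ 2, so v_5 = 2^{−1} = 6 (mod 11).
  v = [5, 1, 4, 6, 6].
Step 2: syndromes of r = [9, 6, 8, 3, 3] (all sums mod 11).
  S_0 = Σ v_i r_i = 5·9 + 1·6 + 4·8 + 6·3 + 6·3 = 119 ≡ 9.
  S_1 = Σ v_i α_i r_i = 5·1·9 + 1·2·6 + 4·5·8 + 6·3·3 + 6·9·3 = 433 ≡ 4.
  α_i^2 mod 11 = [1, 4, 3, 9, 4].
  S_2 = Σ v_i α_i^2 r_i = 5·1·9 + 1·4·6 + 4·3·8 + 6·9·3 + 6·4·3 = 399 ≡ 3.
  S = (9, 4, 3) ≠ 0, so r is not a codeword (an error is present).
Step 3: locate the error. For a single error e at position i, S_ℓ = v_i·e·α_i^ℓ, so α_err = S_1/S_0.
  S_0^{−1} = 9^{−1} = 5 (mod 11), so α_err = 4·5 = 20 ≡ 9 = α_5. Error position i = 5.
  Consistency check: S_2/S_1 = 3·3 = 9 ≡ 9 = α_err ✓ (single-error assumption holds).
Step 4: error magnitude e = S_0/v_5 = S_0·∏_{j≠5}(α_5 − α_j) = 9·2 = 18 ≡ 7 (mod 11).
Step 5: correct position 5: c_5 = r_5 − e = 3 − 7 ≡ 7 (mod 11). Hence c = [9, 6, 8, 3, 7].
  Check: interpolating c through the α_i gives m(x) = 1 + 8·x (degree < 2) with m(α_i) = c_i for every i, so c is indeed a codeword.


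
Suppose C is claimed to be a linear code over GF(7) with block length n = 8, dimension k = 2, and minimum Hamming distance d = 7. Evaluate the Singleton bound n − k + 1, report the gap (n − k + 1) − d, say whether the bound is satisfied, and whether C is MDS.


Singleton RHS = n − k + 1 = 7, slack = 0, bound satisfied, MDS.

Singleton bound: d ≤ n − k + 1.
Here n = 8, k = 2, so n − k + 1 = 7.
Given d = 7, check d ≤ 7: YES.
Slack = (n − k + 1) − d = 0.
The code is MDS (slack = 0).
Description: the claimed parameters are [8, 2, 7]_7; such a code would be MDS (meets Singleton bound).


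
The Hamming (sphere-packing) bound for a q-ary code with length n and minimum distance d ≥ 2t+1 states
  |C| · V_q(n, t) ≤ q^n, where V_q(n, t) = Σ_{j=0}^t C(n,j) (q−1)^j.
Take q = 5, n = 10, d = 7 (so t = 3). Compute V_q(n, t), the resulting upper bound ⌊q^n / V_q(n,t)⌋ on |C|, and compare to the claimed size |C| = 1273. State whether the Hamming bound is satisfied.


V_q(n, t) = 8441, q^n = 9765625, Hamming bound = 1156, |C| = 1273 > bound (violated).

Step 1: Compute V_q(n, t) = Σ_{j=0}^3 C(n, j) (q−1)^j.
  j = 0: C(10,0)·(4)^0 = 1·1 = 1.
  j = 1: C(10,1)·(4)^1 = 10·4 = 40.
  j = 2: C(10,2)·(4)^2 = 45·16 = 720.
  j = 3: C(10,3)·(4)^3 = 120·64 = 7680.
  V_q(n, t) = 1 + 40 + 720 + 7680 = 8441.
Step 2: q^n = 5^10 = 9765625.
Step 3: Hamming bound ⌊q^n / V_q(n,t)⌋ = ⌊9765625/8441⌋ = 1156.
Step 4: Compare |C| = 1273 to 1156: violated.
The claimed |C| lies above the Hamming bound, so no 5-ary code of length 10 with d ≥ 7 can have 1273 codewords.


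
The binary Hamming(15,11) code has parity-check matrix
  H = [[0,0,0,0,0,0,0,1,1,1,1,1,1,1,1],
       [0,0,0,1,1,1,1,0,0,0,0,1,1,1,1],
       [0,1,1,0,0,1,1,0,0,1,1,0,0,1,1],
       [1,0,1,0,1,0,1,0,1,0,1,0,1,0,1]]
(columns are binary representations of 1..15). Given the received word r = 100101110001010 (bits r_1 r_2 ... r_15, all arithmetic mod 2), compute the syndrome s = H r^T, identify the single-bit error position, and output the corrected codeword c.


s = (1, 1, 1, 0)^T, error position = 14, corrected codeword c = 100101110001000

Compute s = H r^T mod 2 one row at a time:
  s_1 = 1 + 0 + 0 + 0 + 1 + 0 + 1 + 0 = 3 ≡ 1 (mod 2).
  s_2 = 1 + 0 + 1 + 1 + 1 + 0 + 1 + 0 = 5 ≡ 1 (mod 2).
  s_3 = 0 + 0 + 1 + 1 + 0 + 0 + 1 + 0 = 3 ≡ 1 (mod 2).
  s_4 = 1 + 0 + 0 + 1 + 0 + 0 + 0 + 0 = 2 ≡ 0 (mod 2).
s = (1, 1, 1, 0)^T — this equals column 14 of H (binary 1110), so error is at position 14.
Correct: flip bit 14 of r = 100101110001010 to get c = 100101110001000.


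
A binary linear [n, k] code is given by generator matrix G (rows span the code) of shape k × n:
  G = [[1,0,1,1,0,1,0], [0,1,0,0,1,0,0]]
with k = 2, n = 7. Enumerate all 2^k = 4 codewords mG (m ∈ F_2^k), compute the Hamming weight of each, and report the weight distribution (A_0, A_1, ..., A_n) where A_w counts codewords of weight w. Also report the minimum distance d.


Weight distribution: A_0 = 1, A_2 = 1, A_4 = 1, A_6 = 1. Minimum distance d = 2.

Enumerate all 2^2 = 4 messages m ∈ F_2^2.
For each, compute codeword c = mG in F_2^7, then tally its weight.
  m = 00 → c = 0000000, weight = 0.
  m = 10 → c = 1011010, weight = 4.
  m = 01 → c = 0100100, weight = 2.
  m = 11 → c = 1111110, weight = 6.
Tally weights:
  weight 0: 1 codewords.
  weight 2: 1 codewords.
  weight 4: 1 codewords.
  weight 6: 1 codewords.
Minimum distance d = smallest w > 0 with A_w > 0 = 2.
Sanity: Σ A_w = 4 = 2^2 = 4 ✓.


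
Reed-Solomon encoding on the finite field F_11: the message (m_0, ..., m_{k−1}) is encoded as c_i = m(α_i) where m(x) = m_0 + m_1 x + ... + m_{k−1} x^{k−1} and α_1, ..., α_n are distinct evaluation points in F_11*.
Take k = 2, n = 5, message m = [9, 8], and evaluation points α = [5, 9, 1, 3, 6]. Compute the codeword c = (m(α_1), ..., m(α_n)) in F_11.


c = [5, 4, 6, 0, 2]

Message polynomial: m(x) = 9 + 8·x (mod 11).
For each evaluation point α_i, compute m(α_i) mod 11:
  α_1 = 5: Horner steps 8 → 5, so m(5) = 5.
  α_2 = 9: Horner steps 8 → 4, so m(9) = 4.
  α_3 = 1: Horner steps 8 → 6, so m(1) = 6.
  α_4 = 3: Horner steps 8 → 0, so m(3) = 0.
  α_5 = 6: Horner steps 8 → 2, so m(6) = 2.
Codeword c = [5, 4, 6, 0, 2] ∈ F_11^5.


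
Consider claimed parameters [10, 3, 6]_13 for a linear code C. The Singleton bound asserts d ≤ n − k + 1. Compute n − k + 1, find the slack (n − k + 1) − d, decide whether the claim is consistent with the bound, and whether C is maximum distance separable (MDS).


Singleton RHS = n − k + 1 = 8, slack = 2, bound satisfied, not MDS.

Singleton bound: d ≤ n − k + 1.
Here n = 10, k = 3, so n − k + 1 = 8.
Given d = 6, check d ≤ 8: YES.
Slack = (n − k + 1) − d = 2.
The code is NOT MDS (slack = 2 > 0).
Description: the claimed parameters are [10, 3, 6]_13; such a code would be non-MDS.


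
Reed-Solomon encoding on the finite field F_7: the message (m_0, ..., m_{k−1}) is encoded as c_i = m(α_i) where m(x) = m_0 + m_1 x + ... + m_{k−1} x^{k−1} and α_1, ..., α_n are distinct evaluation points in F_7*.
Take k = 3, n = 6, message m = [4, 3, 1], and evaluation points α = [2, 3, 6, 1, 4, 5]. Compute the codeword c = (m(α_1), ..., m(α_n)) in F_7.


c = [0, 1, 2, 1, 4, 2]

Message polynomial: m(x) = 4 + 3·x + 1·x^2 (mod 7).
For each evaluation point α_i, compute m(α_i) mod 7:
  α_1 = 2: Horner steps 1 → 5 → 0, so m(2) = 0.
  α_2 = 3: Horner steps 1 → 6 → 1, so m(3) = 1.
  α_3 = 6: Horner steps 1 → 2 → 2, so m(6) = 2.
  α_4 = 1: Horner steps 1 → 4 → 1, so m(1) = 1.
  α_5 = 4: Horner steps 1 → 0 → 4, so m(4) = 4.
  α_6 = 5: Horner steps 1 → 1 → 2, so m(5) = 2.
Codeword c = [0, 1, 2, 1, 4, 2] ∈ F_7^6.


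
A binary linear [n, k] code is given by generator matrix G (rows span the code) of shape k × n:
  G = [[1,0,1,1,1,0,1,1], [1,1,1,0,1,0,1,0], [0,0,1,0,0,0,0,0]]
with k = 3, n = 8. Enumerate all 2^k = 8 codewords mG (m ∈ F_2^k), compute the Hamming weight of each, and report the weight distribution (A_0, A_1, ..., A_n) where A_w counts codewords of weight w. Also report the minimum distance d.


Weight distribution: A_0 = 1, A_1 = 1, A_3 = 1, A_4 = 2, A_5 = 2, A_6 = 1. Minimum distance d = 1.

Enumerate all 2^3 = 8 messages m ∈ F_2^3.
For each, compute codeword c = mG in F_2^8, then tally its weight.
  m = 000 → c = 00000000, weight = 0.
  m = 100 → c = 10111011, weight = 6.
  m = 010 → c = 11101010, weight = 5.
  m = 110 → c = 01010001, weight = 3.
  m = 001 → c = 00100000, weight = 1.
  m = 101 → c = 10011011, weight = 5.
  m = 011 → c = 11001010, weight = 4.
  m = 111 → c = 01110001, weight = 4.
Tally weights:
  weight 0: 1 codewords.
  weight 1: 1 codewords.
  weight 3: 1 codewords.
  weight 4: 2 codewords.
  weight 5: 2 codewords.
  weight 6: 1 codewords.
Minimum distance d = smallest w > 0 with A_w > 0 = 1.
Sanity: Σ A_w = 8 = 2^3 = 8 ✓.


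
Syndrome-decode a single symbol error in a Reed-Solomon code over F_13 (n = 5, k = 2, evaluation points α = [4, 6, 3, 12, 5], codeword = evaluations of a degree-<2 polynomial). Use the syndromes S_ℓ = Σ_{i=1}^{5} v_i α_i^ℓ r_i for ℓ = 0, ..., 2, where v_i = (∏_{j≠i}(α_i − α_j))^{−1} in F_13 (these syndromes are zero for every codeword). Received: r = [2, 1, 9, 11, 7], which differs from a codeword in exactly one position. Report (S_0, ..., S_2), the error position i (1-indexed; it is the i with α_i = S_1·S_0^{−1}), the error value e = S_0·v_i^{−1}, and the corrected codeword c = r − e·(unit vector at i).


S = (12, 8, 1), error at position 5, error magnitude e = 12, c = [2, 1, 9, 11, 8].

Step 1: column multipliers v_i = (∏_{j≠i}(α_i − α_j))^{−1} mod 13.
  i = 1 (α = 4): (4−6)(4−3)(4−12)(4−5) = (−2)·1·(−8)·(−1) = −16 ≡ 10, so v_1 = 10^{−1} = 4 (mod 13).
  i = 2 (α = 6): (6−4)(6−3)(6−12)(6−5) = 2·3·(−6)·1 = −36 ≡ 3, so v_2 = 3^{−1} = 9 (mod 13).
  i = 3 (α = 3): (3−4)(3−6)(3−12)(3−5) = (−1)·(−3)·(−9)·(−2) = 54 ≡ 2, so v_3 = 2^{−1} = 7 (mod 13).
  i = 4 (α = 12): (12−4)(12−6)(12−3)(12−5) = 8·6·9·7 = 3024 ≡ 8, so v_4 = 8^{−1} = 5 (mod 13).
  i = 5 (α = 5): (5−4)(5−6)(5−3)(5−12) = 1·(−1)·2·(−7) = 14 ≡ 1, so v_5 = 1^{−1} = 1 (mod 13).
  v = [4, 9, 7, 5, 1].
Step 2: syndromes of r = [2, 1, 9, 11, 7] (all sums mod 13).
  S_0 = Σ v_i r_i = 4·2 + 9·1 + 7·9 + 5·11 + 1·7 = 142 ≡ 12.
  S_1 = Σ v_i α_i r_i = 4·4·2 + 9·6·1 + 7·3·9 + 5·12·11 + 1·5·7 = 970 ≡ 8.
  α_i^2 mod 13 = [3, 10, 9, 1, 12].
  S_2 = Σ v_i α_i^2 r_i = 4·3·2 + 9·10·1 + 7·9·9 + 5·1·11 + 1·12·7 = 820 ≡ 1.
  S = (12, 8, 1) ≠ 0, so r is not a codeword (an error is present).
Step 3: locate the error. For a single error e at position i, S_ℓ = v_i·e·α_i^ℓ, so α_err = S_1/S_0.
  S_0^{−1} = 12^{−1} = 12 (mod 13), so α_err = 8·12 = 96 ≡ 5 = α_5. Error position i = 5.
  Consistency check: S_2/S_1 = 1·5 = 5 ≡ 5 = α_err ✓ (single-error assumption holds).
Step 4: error magnitude e = S_0/v_5 = S_0·∏_{j≠5}(α_5 − α_j) = 12·1 = 12 ≡ 12 (mod 13).
Step 5: correct position 5: c_5 = r_5 − e = 7 − 12 ≡ 8 (mod 13). Hence c = [2, 1, 9, 11, 8].
  Check: interpolating c through the α_i gives m(x) = 4 + 6·x (degree < 2) with m(α_i) = c_i for every i, so c is indeed a codeword.


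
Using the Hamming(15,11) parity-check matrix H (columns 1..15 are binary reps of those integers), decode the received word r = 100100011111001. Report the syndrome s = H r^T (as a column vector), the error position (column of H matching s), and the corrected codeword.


s = (0, 1, 1, 0)^T, error position = 6, corrected codeword c = 100101011111001

Compute s = H r^T mod 2 one row at a time:
  s_1 = 1 + 1 + 1 + 1 + 1 + 0 + 0 + 1 = 6 ≡ 0 (mod 2).
  s_2 = 1 + 0 + 0 + 0 + 1 + 0 + 0 + 1 = 3 ≡ 1 (mod 2).
  s_3 = 0 + 0 + 0 + 0 + 1 + 1 + 0 + 1 = 3 ≡ 1 (mod 2).
  s_4 = 1 + 0 + 0 + 0 + 1 + 1 + 0 + 1 = 4 ≡ 0 (mod 2).
s = (0, 1, 1, 0)^T — this equals column 6 of H (binary 0110), so error is at position 6.
Correct: flip bit 6 of r = 100100011111001 to get c = 100101011111001.


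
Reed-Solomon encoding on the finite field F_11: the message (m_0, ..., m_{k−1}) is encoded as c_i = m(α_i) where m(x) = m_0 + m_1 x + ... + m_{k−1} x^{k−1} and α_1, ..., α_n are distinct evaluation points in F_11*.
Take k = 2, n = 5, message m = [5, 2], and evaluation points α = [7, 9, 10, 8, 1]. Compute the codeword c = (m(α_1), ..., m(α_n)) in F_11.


c = [8, 1, 3, 10, 7]

Message polynomial: m(x) = 5 + 2·x (mod 11).
For each evaluation point α_i, compute m(α_i) mod 11:
  α_1 = 7: Horner steps 2 → 8, so m(7) = 8.
  α_2 = 9: Horner steps 2 → 1, so m(9) = 1.
  α_3 = 10: Horner steps 2 → 3, so m(10) = 3.
  α_4 = 8: Horner steps 2 → 10, so m(8) = 10.
  α_5 = 1: Horner steps 2 → 7, so m(1) = 7.
Codeword c = [8, 1, 3, 10, 7] ∈ F_11^5.


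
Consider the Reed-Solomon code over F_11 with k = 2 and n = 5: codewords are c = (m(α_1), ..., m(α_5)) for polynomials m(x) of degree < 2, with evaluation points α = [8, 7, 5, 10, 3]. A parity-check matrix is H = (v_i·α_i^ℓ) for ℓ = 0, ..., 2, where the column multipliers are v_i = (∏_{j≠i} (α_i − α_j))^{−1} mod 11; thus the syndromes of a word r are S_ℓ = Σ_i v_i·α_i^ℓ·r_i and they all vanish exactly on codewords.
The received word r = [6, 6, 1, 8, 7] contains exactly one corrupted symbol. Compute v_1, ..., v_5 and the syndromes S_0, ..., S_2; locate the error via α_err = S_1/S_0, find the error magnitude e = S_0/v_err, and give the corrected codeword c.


S = (1, 8, 9), error at position 1, error magnitude e = 3, c = [3, 6, 1, 8, 7].

Step 1: column multipliers v_i = (∏_{j≠i}(α_i − α_j))^{−1} mod 11.
  i = 1 (α = 8): (8−7)(8−5)(8−10)(8−3) = 1·3·(−2)·5 = −30 ≡ 3, so v_1 = 3^{−1} = 4 (mod 11).
  i = 2 (α = 7): (7−8)(7−5)(7−10)(7−3) = (−1)·2·(−3)·4 = 24 ≡ 2, so v_2 = 2^{−1} = 6 (mod 11).
  i = 3 (α = 5): (5−8)(5−7)(5−10)(5−3) = (−3)·(−2)·(−5)·2 = −60 ≡ 6, so v_3 = 6^{−1} = 2 (mod 11).
  i = 4 (α = 10): (10−8)(10−7)(10−5)(10−3) = 2·3·5·7 = 210 ≡ 1, so v_4 = 1^{−1} = 1 (mod 11).
  i = 5 (α = 3): (3−8)(3−7)(3−5)(3−10) = (−5)·(−4)·(−2)·(−7) = 280 ≡ 5, so v_5 = 5^{−1} = 9 (mod 11).
  v = [4, 6, 2, 1, 9].
Step 2: syndromes of r = [6, 6, 1, 8, 7] (all sums mod 11).
  S_0 = Σ v_i r_i = 4·6 + 6·6 + 2·1 + 1·8 + 9·7 = 133 ≡ 1.
  S_1 = Σ v_i α_i r_i = 4·8·6 + 6·7·6 + 2·5·1 + 1·10·8 + 9·3·7 = 723 ≡ 8.
  α_i^2 mod 11 = [9, 5, 3, 1, 9].
  S_2 = Σ v_i α_i^2 r_i = 4·9·6 + 6·5·6 + 2·3·1 + 1·1·8 + 9·9·7 = 977 ≡ 9.
  S = (1, 8, 9) ≠ 0, so r is not a codeword (an error is present).
Step 3: locate the error. For a single error e at position i, S_ℓ = v_i·e·α_i^ℓ, so α_err = S_1/S_0.
  S_0^{−1} = 1^{−1} = 1 (mod 11), so α_err = 8·1 = 8 ≡ 8 = α_1. Error position i = 1.
  Consistency check: S_2/S_1 = 9·7 = 63 ≡ 8 = α_err ✓ (single-error assumption holds).
Step 4: error magnitude e = S_0/v_1 = S_0·∏_{j≠1}(α_1 − α_j) = 1·3 = 3 ≡ 3 (mod 11).
Step 5: correct position 1: c_1 = r_1 − e = 6 − 3 ≡ 3 (mod 11). Hence c = [3, 6, 1, 8, 7].
  Check: interpolating c through the α_i gives m(x) = 5 + 8·x (degree < 2) with m(α_i) = c_i for every i, so c is indeed a codeword.


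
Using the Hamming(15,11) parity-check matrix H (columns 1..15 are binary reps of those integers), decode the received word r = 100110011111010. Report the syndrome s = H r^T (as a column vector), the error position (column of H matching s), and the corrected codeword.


s = (0, 0, 1, 0)^T, error position = 2, corrected codeword c = 110110011111010

Compute s = H r^T mod 2 one row at a time:
  s_1 = 1 + 1 + 1 + 1 + 1 + 0 + 1 + 0 = 6 ≡ 0 (mod 2).
  s_2 = 1 + 1 + 0 + 0 + 1 + 0 + 1 + 0 = 4 ≡ 0 (mod 2).
  s_3 = 0 + 0 + 0 + 0 + 1 + 1 + 1 + 0 = 3 ≡ 1 (mod 2).
  s_4 = 1 + 0 + 1 + 0 + 1 + 1 + 0 + 0 = 4 ≡ 0 (mod 2).
s = (0, 0, 1, 0)^T — this equals column 2 of H (binary 0010), so error is at position 2.
Correct: flip bit 2 of r = 100110011111010 to get c = 110110011111010.


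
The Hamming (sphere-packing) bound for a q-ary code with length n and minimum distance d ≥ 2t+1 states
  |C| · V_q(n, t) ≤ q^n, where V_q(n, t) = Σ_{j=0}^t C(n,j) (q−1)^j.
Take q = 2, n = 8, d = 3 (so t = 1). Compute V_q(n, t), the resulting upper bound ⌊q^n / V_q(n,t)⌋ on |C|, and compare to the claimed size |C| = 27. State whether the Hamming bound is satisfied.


V_q(n, t) = 9, q^n = 256, Hamming bound = 28, |C| = 27 ≤ bound (satisfied).

Step 1: Compute V_q(n, t) = Σ_{j=0}^1 C(n, j) (q−1)^j.
  j = 0: C(8,0)·(1)^0 = 1·1 = 1.
  j = 1: C(8,1)·(1)^1 = 8·1 = 8.
  V_q(n, t) = 1 + 8 = 9.
Step 2: q^n = 2^8 = 256.
Step 3: Hamming bound ⌊q^n / V_q(n,t)⌋ = ⌊256/9⌋ = 28.
Step 4: Compare |C| = 27 to 28: satisfied.
The claimed |C| lies below the Hamming bound.


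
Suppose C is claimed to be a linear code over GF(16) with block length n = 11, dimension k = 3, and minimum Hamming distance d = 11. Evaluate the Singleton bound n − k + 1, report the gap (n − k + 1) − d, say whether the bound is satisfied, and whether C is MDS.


Singleton RHS = n − k + 1 = 9, slack = -2, bound violated (no such code; not MDS).

Singleton bound: d ≤ n − k + 1.
Here n = 11, k = 3, so n − k + 1 = 9.
Given d = 11, check d ≤ 9: NO.
Slack = (n − k + 1) − d = -2.
The slack is negative: d = 11 exceeds n − k + 1 = 9 by 2, so the Singleton bound is violated and no linear [11, 3, 11]_16 code can exist. In particular it is not MDS (MDS requires d = n − k + 1 exactly).
Description: the claimed parameters are [11, 3, 11]_16; such a code would be impossible (violates the Singleton bound).


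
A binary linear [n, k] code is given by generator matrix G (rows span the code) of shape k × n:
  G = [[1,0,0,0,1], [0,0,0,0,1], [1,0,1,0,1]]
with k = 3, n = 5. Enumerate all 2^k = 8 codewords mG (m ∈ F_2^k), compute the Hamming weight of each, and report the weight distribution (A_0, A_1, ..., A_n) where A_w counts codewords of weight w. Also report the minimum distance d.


Weight distribution: A_0 = 1, A_1 = 3, A_2 = 3, A_3 = 1. Minimum distance d = 1.

Enumerate all 2^3 = 8 messages m ∈ F_2^3.
For each, compute codeword c = mG in F_2^5, then tally its weight.
  m = 000 → c = 00000, weight = 0.
  m = 100 → c = 10001, weight = 2.
  m = 010 → c = 00001, weight = 1.
  m = 110 → c = 10000, weight = 1.
  m = 001 → c = 10101, weight = 3.
  m = 101 → c = 00100, weight = 1.
  m = 011 → c = 10100, weight = 2.
  m = 111 → c = 00101, weight = 2.
Tally weights:
  weight 0: 1 codewords.
  weight 1: 3 codewords.
  weight 2: 3 codewords.
  weight 3: 1 codewords.
Minimum distance d = smallest w > 0 with A_w > 0 = 1.
Sanity: Σ A_w = 8 = 2^3 = 8 ✓.


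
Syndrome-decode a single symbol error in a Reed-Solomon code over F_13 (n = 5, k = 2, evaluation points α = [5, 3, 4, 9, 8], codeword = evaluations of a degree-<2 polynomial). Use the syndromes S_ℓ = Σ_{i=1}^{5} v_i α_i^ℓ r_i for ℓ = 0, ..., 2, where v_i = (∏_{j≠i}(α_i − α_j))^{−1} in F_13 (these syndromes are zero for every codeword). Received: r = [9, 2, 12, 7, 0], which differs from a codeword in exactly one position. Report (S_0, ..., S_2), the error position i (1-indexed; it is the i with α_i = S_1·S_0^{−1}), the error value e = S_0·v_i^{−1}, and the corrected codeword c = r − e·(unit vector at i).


S = (12, 4, 10), error at position 4, error magnitude e = 10, c = [9, 2, 12, 10, 0].

Step 1: column multipliers v_i = (∏_{j≠i}(α_i − α_j))^{−1} mod 13.
  i = 1 (α = 5): (5−3)(5−4)(5−9)(5−8) = 2·1·(−4)·(−3) = 24 ≡ 11, so v_1 = 11^{−1} = 6 (mod 13).
  i = 2 (α = 3): (3−5)(3−4)(3−9)(3−8) = (−2)·(−1)·(−6)·(−5) = 60 ≡ 8, so v_2 = 8^{−1} = 5 (mod 13).
  i = 3 (α = 4): (4−5)(4−3)(4−9)(4−8) = (−1)·1·(−5)·(−4) = −20 ≡ 6, so v_3 = 6^{−1} = 11 (mod 13).
  i = 4 (α = 9): (9−5)(9−3)(9−4)(9−8) = 4·6·5·1 = 120 ≡ 3, so v_4 = 3^{−1} = 9 (mod 13).
  i = 5 (α = 8): (8−5)(8−3)(8−4)(8−9) = 3·5·4·(−1) = −60 ≡ 5, so v_5 = 5^{−1} = 8 (mod 13).
  v = [6, 5, 11, 9, 8].
Step 2: syndromes of r = [9, 2, 12, 7, 0] (all sums mod 13).
  S_0 = Σ v_i r_i = 6·9 + 5·2 + 11·12 + 9·7 + 8·0 = 259 ≡ 12.
  S_1 = Σ v_i α_i r_i = 6·5·9 + 5·3·2 + 11·4·12 + 9·9·7 + 8·8·0 = 1395 ≡ 4.
  α_i^2 mod 13 = [12, 9, 3, 3, 12].
  S_2 = Σ v_i α_i^2 r_i = 6·12·9 + 5·9·2 + 11·3·12 + 9·3·7 + 8·12·0 = 1323 ≡ 10.
  S = (12, 4, 10) ≠ 0, so r is not a codeword (an error is present).
Step 3: locate the error. For a single error e at position i, S_ℓ = v_i·e·α_i^ℓ, so α_err = S_1/S_0.
  S_0^{−1} = 12^{−1} = 12 (mod 13), so α_err = 4·12 = 48 ≡ 9 = α_4. Error position i = 4.
  Consistency check: S_2/S_1 = 10·10 = 100 ≡ 9 = α_err ✓ (single-error assumption holds).
Step 4: error magnitude e = S_0/v_4 = S_0·∏_{j≠4}(α_4 − α_j) = 12·3 = 36 ≡ 10 (mod 13).
Step 5: correct position 4: c_4 = r_4 − e = 7 − 10 ≡ 10 (mod 13). Hence c = [9, 2, 12, 10, 0].
  Check: interpolating c through the α_i gives m(x) = 11 + 10·x (degree < 2) with m(α_i) = c_i for every i, so c is indeed a codeword.


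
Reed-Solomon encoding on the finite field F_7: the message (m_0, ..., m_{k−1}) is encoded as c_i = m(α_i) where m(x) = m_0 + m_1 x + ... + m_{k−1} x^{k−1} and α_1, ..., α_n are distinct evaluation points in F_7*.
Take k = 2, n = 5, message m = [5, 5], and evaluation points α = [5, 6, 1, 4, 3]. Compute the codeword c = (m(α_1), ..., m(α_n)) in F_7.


c = [2, 0, 3, 4, 6]

Message polynomial: m(x) = 5 + 5·x (mod 7).
For each evaluation point α_i, compute m(α_i) mod 7:
  α_1 = 5: Horner steps 5 → 2, so m(5) = 2.
  α_2 = 6: Horner steps 5 → 0, so m(6) = 0.
  α_3 = 1: Horner steps 5 → 3, so m(1) = 3.
  α_4 = 4: Horner steps 5 → 4, so m(4) = 4.
  α_5 = 3: Horner steps 5 → 6, so m(3) = 6.
Codeword c = [2, 0, 3, 4, 6] ∈ F_7^5.


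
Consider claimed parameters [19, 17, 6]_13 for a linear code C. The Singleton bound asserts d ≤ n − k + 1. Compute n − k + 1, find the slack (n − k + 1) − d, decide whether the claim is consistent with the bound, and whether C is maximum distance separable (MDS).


Singleton RHS = n − k + 1 = 3, slack = -3, bound violated (no such code; not MDS).

Singleton bound: d ≤ n − k + 1.
Here n = 19, k = 17, so n − k + 1 = 3.
Given d = 6, check d ≤ 3: NO.
Slack = (n − k + 1) − d = -3.
The slack is negative: d = 6 exceeds n − k + 1 = 3 by 3, so the Singleton bound is violated and no linear [19, 17, 6]_13 code can exist. In particular it is not MDS (MDS requires d = n − k + 1 exactly).
Description: the claimed parameters are [19, 17, 6]_13; such a code would be impossible (violates the Singleton bound).


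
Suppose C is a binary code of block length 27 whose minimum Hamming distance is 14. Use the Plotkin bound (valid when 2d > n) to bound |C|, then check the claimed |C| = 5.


Plotkin bound M ≤ 28; given |C| = 5 ≤ bound (satisfied).

Check applicability: 2d = 28, n = 27.
2d − n = 1 > 0, so Plotkin applies.
Compute d/(2d−n) = 14/1 ≈ 14.0000.
⌊d/(2d−n)⌋ = 14.
Plotkin bound: M ≤ 2·14 = 28.
Given |C| = 5, check: satisfied.
This |C| is below the Plotkin bound.


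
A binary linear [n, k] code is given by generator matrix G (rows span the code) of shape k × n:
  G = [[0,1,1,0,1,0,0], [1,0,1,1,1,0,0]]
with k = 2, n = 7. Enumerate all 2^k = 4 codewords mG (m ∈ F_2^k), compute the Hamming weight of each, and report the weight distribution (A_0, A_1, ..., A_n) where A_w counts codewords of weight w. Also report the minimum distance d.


Weight distribution: A_0 = 1, A_3 = 2, A_4 = 1. Minimum distance d = 3.

Enumerate all 2^2 = 4 messages m ∈ F_2^2.
For each, compute codeword c = mG in F_2^7, then tally its weight.
  m = 00 → c = 0000000, weight = 0.
  m = 10 → c = 0110100, weight = 3.
  m = 01 → c = 1011100, weight = 4.
  m = 11 → c = 1101000, weight = 3.
Tally weights:
  weight 0: 1 codewords.
  weight 3: 2 codewords.
  weight 4: 1 codewords.
Minimum distance d = smallest w > 0 with A_w > 0 = 3.
Sanity: Σ A_w = 4 = 2^2 = 4 ✓.


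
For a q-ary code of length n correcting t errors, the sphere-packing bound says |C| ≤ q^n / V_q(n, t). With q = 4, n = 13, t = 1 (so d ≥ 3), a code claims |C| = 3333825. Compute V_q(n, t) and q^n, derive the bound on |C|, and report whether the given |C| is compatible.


V_q(n, t) = 40, q^n = 67108864, Hamming bound = 1677721, |C| = 3333825 > bound (violated).

Step 1: Compute V_q(n, t) = Σ_{j=0}^1 C(n, j) (q−1)^j.
  j = 0: C(13,0)·(3)^0 = 1·1 = 1.
  j = 1: C(13,1)·(3)^1 = 13·3 = 39.
  V_q(n, t) = 1 + 39 = 40.
Step 2: q^n = 4^13 = 67108864.
Step 3: Hamming bound ⌊q^n / V_q(n,t)⌋ = ⌊67108864/40⌋ = 1677721.
Step 4: Compare |C| = 3333825 to 1677721: violated.
The claimed |C| lies above the Hamming bound, so no 4-ary code of length 13 with d ≥ 3 can have 3333825 codewords.


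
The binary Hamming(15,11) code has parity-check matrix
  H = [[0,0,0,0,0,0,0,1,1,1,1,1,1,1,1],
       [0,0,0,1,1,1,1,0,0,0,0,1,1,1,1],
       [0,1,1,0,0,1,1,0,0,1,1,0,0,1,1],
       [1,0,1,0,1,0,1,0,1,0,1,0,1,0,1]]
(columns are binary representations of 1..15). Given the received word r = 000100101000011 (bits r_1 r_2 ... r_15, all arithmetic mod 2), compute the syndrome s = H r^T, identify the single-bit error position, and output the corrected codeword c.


s = (1, 0, 1, 1)^T, error position = 11, corrected codeword c = 000100101010011

Compute s = H r^T mod 2 one row at a time:
  s_1 = 0 + 1 + 0 + 0 + 0 + 0 + 1 + 1 = 3 ≡ 1 (mod 2).
  s_2 = 1 + 0 + 0 + 1 + 0 + 0 + 1 + 1 = 4 ≡ 0 (mod 2).
  s_3 = 0 + 0 + 0 + 1 + 0 + 0 + 1 + 1 = 3 ≡ 1 (mod 2).
  s_4 = 0 + 0 + 0 + 1 + 1 + 0 + 0 + 1 = 3 ≡ 1 (mod 2).
s = (1, 0, 1, 1)^T — this equals column 11 of H (binary 1011), so error is at position 11.
Correct: flip bit 11 of r = 000100101000011 to get c = 000100101010011.


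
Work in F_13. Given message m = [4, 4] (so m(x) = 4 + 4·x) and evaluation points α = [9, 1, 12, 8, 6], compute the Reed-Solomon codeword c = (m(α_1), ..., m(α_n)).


c = [1, 8, 0, 10, 2]

Message polynomial: m(x) = 4 + 4·x (mod 13).
For each evaluation point α_i, compute m(α_i) mod 13:
  α_1 = 9: Horner steps 4 → 1, so m(9) = 1.
  α_2 = 1: Horner steps 4 → 8, so m(1) = 8.
  α_3 = 12: Horner steps 4 → 0, so m(12) = 0.
  α_4 = 8: Horner steps 4 → 10, so m(8) = 10.
  α_5 = 6: Horner steps 4 → 2, so m(6) = 2.
Codeword c = [1, 8, 0, 10, 2] ∈ F_13^5.


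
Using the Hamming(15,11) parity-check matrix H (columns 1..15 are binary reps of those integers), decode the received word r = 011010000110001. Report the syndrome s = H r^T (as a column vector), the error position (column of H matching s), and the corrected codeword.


s = (1, 0, 1, 0)^T, error position = 10, corrected codeword c = 011010000010001

Compute s = H r^T mod 2 one row at a time:
  s_1 = 0 + 0 + 1 + 1 + 0 + 0 + 0 + 1 = 3 ≡ 1 (mod 2).
  s_2 = 0 + 1 + 0 + 0 + 0 + 0 + 0 + 1 = 2 ≡ 0 (mod 2).
  s_3 = 1 + 1 + 0 + 0 + 1 + 1 + 0 + 1 = 5 ≡ 1 (mod 2).
  s_4 = 0 + 1 + 1 + 0 + 0 + 1 + 0 + 1 = 4 ≡ 0 (mod 2).
s = (1, 0, 1, 0)^T — this equals column 10 of H (binary 1010), so error is at position 10.
Correct: flip bit 10 of r = 011010000110001 to get c = 011010000010001.


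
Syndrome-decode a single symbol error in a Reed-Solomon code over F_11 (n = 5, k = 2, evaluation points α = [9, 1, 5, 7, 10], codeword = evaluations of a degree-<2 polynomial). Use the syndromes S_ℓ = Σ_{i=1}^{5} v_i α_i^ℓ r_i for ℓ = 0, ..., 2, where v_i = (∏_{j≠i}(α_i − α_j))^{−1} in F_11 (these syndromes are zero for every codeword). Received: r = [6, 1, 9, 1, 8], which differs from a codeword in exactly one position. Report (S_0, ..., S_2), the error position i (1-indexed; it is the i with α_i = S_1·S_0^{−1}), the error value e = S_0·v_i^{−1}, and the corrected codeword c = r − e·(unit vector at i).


S = (9, 8, 1), error at position 4, error magnitude e = 10, c = [6, 1, 9, 2, 8].

Step 1: column multipliers v_i = (∏_{j≠i}(α_i − α_j))^{−1} mod 11.
  i = 1 (α = 9): (9−1)(9−5)(9−7)(9−10) = 8·4·2·(−1) = −64 ≡ 2, so v_1 = 2^{−1} = 6 (mod 11).
  i = 2 (α = 1): (1−9)(1−5)(1−7)(1−10) = (−8)·(−4)·(−6)·(−9) = 1728 ≡ 1, so v_2 = 1^{−1} = 1 (mod 11).
  i = 3 (α = 5): (5−9)(5−1)(5−7)(5−10) = (−4)·4·(−2)·(−5) = −160 ≡ 5, so v_3 = 5^{−1} = 9 (mod 11).
  i = 4 (α = 7): (7−9)(7−1)(7−5)(7−10) = (−2)·6·2·(−3) = 72 ≡ 6, so v_4 = 6^{−1} = 2 (mod 11).
  i = 5 (α = 10): (10−9)(10−1)(10−5)(10−7) = 1·9·5·3 = 135 ≡ 3, so v_5 = 3^{−1} = 4 (mod 11).
  v = [6, 1, 9, 2, 4].
Step 2: syndromes of r = [6, 1, 9, 1, 8] (all sums mod 11).
  S_0 = Σ v_i r_i = 6·6 + 1·1 + 9·9 + 2·1 + 4·8 = 152 ≡ 9.
  S_1 = Σ v_i α_i r_i = 6·9·6 + 1·1·1 + 9·5·9 + 2·7·1 + 4·10·8 = 1064 ≡ 8.
  α_i^2 mod 11 = [4, 1, 3, 5, 1].
  S_2 = Σ v_i α_i^2 r_i = 6·4·6 + 1·1·1 + 9·3·9 + 2·5·1 + 4·1·8 = 430 ≡ 1.
  S = (9, 8, 1) ≠ 0, so r is not a codeword (an error is present).
Step 3: locate the error. For a single error e at position i, S_ℓ = v_i·e·α_i^ℓ, so α_err = S_1/S_0.
  S_0^{−1} = 9^{−1} = 5 (mod 11), so α_err = 8·5 = 40 ≡ 7 = α_4. Error position i = 4.
  Consistency check: S_2/S_1 = 1·7 = 7 ≡ 7 = α_err ✓ (single-error assumption holds).
Step 4: error magnitude e = S_0/v_4 = S_0·∏_{j≠4}(α_4 − α_j) = 9·6 = 54 ≡ 10 (mod 11).
Step 5: correct position 4: c_4 = r_4 − e = 1 − 10 ≡ 2 (mod 11). Hence c = [6, 1, 9, 2, 8].
  Check: interpolating c through the α_i gives m(x) = 10 + 2·x (degree < 2) with m(α_i) = c_i for every i, so c is indeed a codeword.


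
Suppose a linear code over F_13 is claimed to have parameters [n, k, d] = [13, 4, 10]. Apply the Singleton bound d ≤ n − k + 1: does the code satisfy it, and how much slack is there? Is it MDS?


Singleton RHS = n − k + 1 = 10, slack = 0, bound satisfied, MDS.

Singleton bound: d ≤ n − k + 1.
Here n = 13, k = 4, so n − k + 1 = 10.
Given d = 10, check d ≤ 10: YES.
Slack = (n − k + 1) − d = 0.
The code is MDS (slack = 0).
Description: the claimed parameters are [13, 4, 10]_13; such a code would be MDS (meets Singleton bound).


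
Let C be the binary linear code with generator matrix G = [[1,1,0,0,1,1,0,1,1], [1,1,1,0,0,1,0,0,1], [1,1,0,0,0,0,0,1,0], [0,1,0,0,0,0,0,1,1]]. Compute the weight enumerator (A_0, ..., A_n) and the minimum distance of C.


Weight distribution: A_0 = 1, A_2 = 1, A_3 = 6, A_4 = 5, A_5 = 2, A_6 = 1. Minimum distance d = 2.

Enumerate all 2^4 = 16 messages m ∈ F_2^4.
For each, compute codeword c = mG in F_2^9, then tally its weight.
  m = 0000 → c = 000000000, weight = 0.
  m = 1000 → c = 110011011, weight = 6.
  m = 0100 → c = 111001001, weight = 5.
  m = 1100 → c = 001010010, weight = 3.
  m = 0010 → c = 110000010, weight = 3.
  m = 1010 → c = 000011001, weight = 3.
  m = 0110 → c = 001001011, weight = 4.
  m = 1110 → c = 111010000, weight = 4.
  m = 0001 → c = 010000011, weight = 3.
  m = 1001 → c = 100011000, weight = 3.
  m = 0101 → c = 101001010, weight = 4.
  m = 1101 → c = 011010001, weight = 4.
  m = 0011 → c = 100000001, weight = 2.
  m = 1011 → c = 010011010, weight = 4.
  m = 0111 → c = 011001000, weight = 3.
  m = 1111 → c = 101010011, weight = 5.
Tally weights:
  weight 0: 1 codewords.
  weight 2: 1 codewords.
  weight 3: 6 codewords.
  weight 4: 5 codewords.
  weight 5: 2 codewords.
  weight 6: 1 codewords.
Minimum distance d = smallest w > 0 with A_w > 0 = 2.
Sanity: Σ A_w = 16 = 2^4 = 16 ✓.
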